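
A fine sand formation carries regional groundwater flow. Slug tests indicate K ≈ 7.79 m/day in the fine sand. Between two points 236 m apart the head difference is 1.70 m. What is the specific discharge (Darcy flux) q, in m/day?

Hydraulic gradient i = Δh / L = 1.70 / 236 = 0.007203.
Specific discharge q = K · i = 7.790 × 0.007203 = 0.05611 m/day.

0.0561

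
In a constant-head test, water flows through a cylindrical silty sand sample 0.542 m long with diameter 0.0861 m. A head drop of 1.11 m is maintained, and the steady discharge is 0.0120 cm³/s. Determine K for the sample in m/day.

0.0870

Cross-sectional area A = π·(d/2)² = π × (0.0861/2)² = 0.005822 m².
Convert discharge: 0.0120 cm³/s = 1.200e-08 m³/s.
Darcy's law rearranged: K = Q·L / (A·Δh) = 1.200e-08 × 0.542 / (0.005822 × 1.11) = 1.006e-06 m/s = 0.08695 m/day.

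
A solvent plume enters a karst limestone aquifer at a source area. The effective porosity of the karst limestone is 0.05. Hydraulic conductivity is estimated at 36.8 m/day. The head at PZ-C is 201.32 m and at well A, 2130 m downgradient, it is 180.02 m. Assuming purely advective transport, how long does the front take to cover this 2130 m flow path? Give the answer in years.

Hydraulic gradient i = (201.32 − 180.02) / 2130 = 21.3 / 2130 = 0.01000.
Darcy flux q = K · i = 36.80 × 0.01000 = 0.3680 m/day.
Seepage velocity v = q / n_e = 0.3680 / 0.05 = 7.360 m/day.
Travel time t = L / v = 2130 / 7.360 = 289.4 days = 0.7923 years.

0.792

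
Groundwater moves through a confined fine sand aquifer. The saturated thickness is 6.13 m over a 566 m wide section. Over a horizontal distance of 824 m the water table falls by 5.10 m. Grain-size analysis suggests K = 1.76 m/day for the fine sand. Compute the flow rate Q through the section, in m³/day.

Cross-sectional area A = 566 × 6.13 = 3470 m².
Hydraulic gradient i = Δh / L = 5.10 / 824 = 0.006189.
Darcy's law: Q = K · A · i = 1.760 × 3470 × 0.006189 = 37.79 m³/day.

37.8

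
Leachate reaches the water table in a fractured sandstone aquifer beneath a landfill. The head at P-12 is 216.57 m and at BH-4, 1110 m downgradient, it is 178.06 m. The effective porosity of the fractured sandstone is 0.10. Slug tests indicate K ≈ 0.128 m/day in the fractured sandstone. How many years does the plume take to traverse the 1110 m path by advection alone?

Hydraulic gradient i = (216.57 − 178.06) / 1110 = 38.51 / 1110 = 0.03469.
Darcy flux q = K · i = 0.1280 × 0.03469 = 0.004441 m/day.
Seepage velocity v = q / n_e = 0.004441 / 0.10 = 0.04441 m/day.
Travel time t = L / v = 1110 / 0.04441 = 24996 days = 68.43 years.

68.4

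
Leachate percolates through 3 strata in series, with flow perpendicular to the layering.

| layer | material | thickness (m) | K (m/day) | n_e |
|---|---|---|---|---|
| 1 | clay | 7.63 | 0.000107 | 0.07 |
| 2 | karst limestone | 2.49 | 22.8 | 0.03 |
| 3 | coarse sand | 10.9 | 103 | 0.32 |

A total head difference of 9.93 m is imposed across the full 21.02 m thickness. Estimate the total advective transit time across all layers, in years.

80.5

With flow normal to the layers, continuity requires the same specific discharge q through every layer.
Σ(b_i/K_i) = 7.63/0.000107 + 2.49/22.8 + 10.9/103 = 71309 d.
q = Δh / Σ(b_i/K_i) = 9.93 / 71309 = 0.0001393 m/day.
In each layer the seepage velocity is v_i = q/n_i, so the layer transit time is t_i = b_i·n_i / q:
  layer 1 (clay): t_1 = 7.63 × 0.07 / 0.0001393 = 3835 d
  layer 2 (karst limestone): t_2 = 2.49 × 0.03 / 0.0001393 = 536.4 d
  layer 3 (coarse sand): t_3 = 10.9 × 0.32 / 0.0001393 = 25048 d
Total t = Σ t_i = 29420 days = 80.55 years.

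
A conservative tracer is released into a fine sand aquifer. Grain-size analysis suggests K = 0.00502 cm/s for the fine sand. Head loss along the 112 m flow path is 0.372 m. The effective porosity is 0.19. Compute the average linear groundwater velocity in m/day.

0.0758

Convert K: 0.00502 cm/s × 864 = 4.337 m/day.
Hydraulic gradient i = Δh / L = 0.372 / 112 = 0.003321.
Darcy flux q = K · i = 4.337 × 0.003321 = 0.01441 m/day.
Seepage velocity v = q / n_e = 0.01441 / 0.19 = 0.07582 m/day.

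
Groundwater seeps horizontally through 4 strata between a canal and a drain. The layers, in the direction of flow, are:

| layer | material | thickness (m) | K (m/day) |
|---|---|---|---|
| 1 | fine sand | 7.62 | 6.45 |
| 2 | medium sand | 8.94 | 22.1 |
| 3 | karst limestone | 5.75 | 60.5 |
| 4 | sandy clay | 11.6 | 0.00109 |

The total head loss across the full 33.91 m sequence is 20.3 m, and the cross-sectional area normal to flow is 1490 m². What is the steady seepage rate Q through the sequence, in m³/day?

2.84

Flow is perpendicular to layering, so the layers act in series and the equivalent K is the thickness-weighted harmonic mean.
Total thickness L = 7.62 + 8.94 + 5.75 + 11.6 = 33.91 m.
Σ(b_i/K_i) = 7.62/6.45 + 8.94/22.1 + 5.75/60.5 + 11.6/0.00109 = 10644 d.
K_eq = L / Σ(b_i/K_i) = 33.91 / 10644 = 0.003186 m/day.
Q = K_eq · A · (Δh/L) = 0.003186 × 1490 × (20.3/33.91) = 2.842 m³/day.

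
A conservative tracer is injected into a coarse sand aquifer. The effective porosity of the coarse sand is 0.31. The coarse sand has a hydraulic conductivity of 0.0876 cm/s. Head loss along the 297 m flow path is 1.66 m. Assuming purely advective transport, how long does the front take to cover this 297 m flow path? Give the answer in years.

0.596

Convert K: 0.0876 cm/s × 864 = 75.69 m/day.
Hydraulic gradient i = Δh / L = 1.66 / 297 = 0.005589.
Darcy flux q = K · i = 75.69 × 0.005589 = 0.4230 m/day.
Seepage velocity v = q / n_e = 0.4230 / 0.31 = 1.365 m/day.
Travel time t = L / v = 297 / 1.365 = 217.6 days = 0.5959 years.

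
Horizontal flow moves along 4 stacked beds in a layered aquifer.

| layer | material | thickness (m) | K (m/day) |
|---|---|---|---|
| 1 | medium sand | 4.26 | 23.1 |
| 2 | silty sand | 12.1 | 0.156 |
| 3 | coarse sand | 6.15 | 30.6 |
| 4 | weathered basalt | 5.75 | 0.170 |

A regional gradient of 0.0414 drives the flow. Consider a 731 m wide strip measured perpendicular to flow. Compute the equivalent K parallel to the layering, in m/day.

10.2

Flow is parallel to layering, so each bed carries its own Darcy discharge and the transmissivities add.
Σ(K_i·b_i) = 23.1×4.26 + 0.156×12.1 + 30.6×6.15 + 0.170×5.75 = 289.5 m²/day.
Total thickness b = 28.26 m, so K_eq = Σ(K_i·b_i)/b = 10.24 m/day.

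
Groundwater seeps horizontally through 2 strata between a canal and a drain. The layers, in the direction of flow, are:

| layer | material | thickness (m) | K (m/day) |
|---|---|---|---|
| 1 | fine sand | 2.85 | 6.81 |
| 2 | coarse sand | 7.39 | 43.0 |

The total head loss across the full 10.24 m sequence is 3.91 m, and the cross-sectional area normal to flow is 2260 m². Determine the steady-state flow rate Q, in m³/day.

Flow is perpendicular to layering, so the layers act in series and the equivalent K is the thickness-weighted harmonic mean.
Total thickness L = 2.85 + 7.39 = 10.24 m.
Σ(b_i/K_i) = 2.85/6.81 + 7.39/43.0 = 0.5904 d.
K_eq = L / Σ(b_i/K_i) = 10.24 / 0.5904 = 17.35 m/day.
Q = K_eq · A · (Δh/L) = 17.35 × 2260 × (3.91/10.24) = 14968 m³/day.

15000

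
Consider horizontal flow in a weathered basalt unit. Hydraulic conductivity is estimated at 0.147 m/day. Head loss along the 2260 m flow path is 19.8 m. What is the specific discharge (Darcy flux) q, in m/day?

Hydraulic gradient i = Δh / L = 19.8 / 2260 = 0.008761.
Specific discharge q = K · i = 0.1470 × 0.008761 = 0.001288 m/day.

0.00129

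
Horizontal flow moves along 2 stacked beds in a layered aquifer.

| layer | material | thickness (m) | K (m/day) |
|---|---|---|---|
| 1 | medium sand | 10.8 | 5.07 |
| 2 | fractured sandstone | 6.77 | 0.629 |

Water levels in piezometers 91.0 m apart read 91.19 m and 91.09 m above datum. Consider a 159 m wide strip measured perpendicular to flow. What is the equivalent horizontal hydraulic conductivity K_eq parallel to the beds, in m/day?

3.36

Flow is parallel to layering, so each bed carries its own Darcy discharge and the transmissivities add.
Σ(K_i·b_i) = 5.07×10.8 + 0.629×6.77 = 59.01 m²/day.
Total thickness b = 17.57 m, so K_eq = Σ(K_i·b_i)/b = 3.359 m/day.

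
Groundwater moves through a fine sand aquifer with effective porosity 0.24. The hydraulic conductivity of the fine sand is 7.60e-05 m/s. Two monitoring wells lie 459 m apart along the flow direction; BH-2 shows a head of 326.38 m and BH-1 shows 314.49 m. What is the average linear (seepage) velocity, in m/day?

0.709

Convert K: 7.60e-05 m/s × 86400 = 6.566 m/day.
Hydraulic gradient i = (326.38 − 314.49) / 459 = 11.89 / 459 = 0.02590.
Darcy flux q = K · i = 6.566 × 0.02590 = 0.1701 m/day.
Seepage velocity v = q / n_e = 0.1701 / 0.24 = 0.7087 m/day.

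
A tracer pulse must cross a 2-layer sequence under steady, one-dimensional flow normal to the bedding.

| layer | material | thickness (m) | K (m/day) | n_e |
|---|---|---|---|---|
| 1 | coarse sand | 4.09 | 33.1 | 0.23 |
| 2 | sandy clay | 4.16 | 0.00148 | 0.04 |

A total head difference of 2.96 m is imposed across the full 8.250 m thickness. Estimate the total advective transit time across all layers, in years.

With flow normal to the layers, continuity requires the same specific discharge q through every layer.
Σ(b_i/K_i) = 4.09/33.1 + 4.16/0.00148 = 2811 d.
q = Δh / Σ(b_i/K_i) = 2.96 / 2811 = 0.001053 m/day.
In each layer the seepage velocity is v_i = q/n_i, so the layer transit time is t_i = b_i·n_i / q:
  layer 1 (coarse sand): t_1 = 4.09 × 0.23 / 0.001053 = 893.3 d
  layer 2 (sandy clay): t_2 = 4.16 × 0.04 / 0.001053 = 158.0 d
Total t = Σ t_i = 1051 days = 2.878 years.

2.88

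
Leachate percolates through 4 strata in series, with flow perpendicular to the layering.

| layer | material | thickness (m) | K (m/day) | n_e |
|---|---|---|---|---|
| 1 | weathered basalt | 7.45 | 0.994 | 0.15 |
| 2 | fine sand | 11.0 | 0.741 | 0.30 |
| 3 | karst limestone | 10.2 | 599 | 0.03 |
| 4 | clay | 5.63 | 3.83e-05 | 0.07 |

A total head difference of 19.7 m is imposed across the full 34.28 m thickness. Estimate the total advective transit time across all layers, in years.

With flow normal to the layers, continuity requires the same specific discharge q through every layer.
Σ(b_i/K_i) = 7.45/0.994 + 11.0/0.741 + 10.2/599 + 5.63/3.83e-05 = 1.470e+05 d.
q = Δh / Σ(b_i/K_i) = 19.7 / 1.470e+05 = 0.0001340 m/day.
In each layer the seepage velocity is v_i = q/n_i, so the layer transit time is t_i = b_i·n_i / q:
  layer 1 (weathered basalt): t_1 = 7.45 × 0.15 / 0.0001340 = 8340 d
  layer 2 (fine sand): t_2 = 11.0 × 0.30 / 0.0001340 = 24628 d
  layer 3 (karst limestone): t_3 = 10.2 × 0.03 / 0.0001340 = 2284 d
  layer 4 (clay): t_4 = 5.63 × 0.07 / 0.0001340 = 2941 d
Total t = Σ t_i = 38192 days = 104.6 years.

105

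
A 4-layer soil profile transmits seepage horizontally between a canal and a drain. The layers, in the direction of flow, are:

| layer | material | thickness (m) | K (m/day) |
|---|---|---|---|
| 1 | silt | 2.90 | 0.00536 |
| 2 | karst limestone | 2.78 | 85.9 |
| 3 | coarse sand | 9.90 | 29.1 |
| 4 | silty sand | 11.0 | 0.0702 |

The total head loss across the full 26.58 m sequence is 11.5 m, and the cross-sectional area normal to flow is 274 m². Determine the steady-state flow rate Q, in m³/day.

4.51

Flow is perpendicular to layering, so the layers act in series and the equivalent K is the thickness-weighted harmonic mean.
Total thickness L = 2.90 + 2.78 + 9.90 + 11.0 = 26.58 m.
Σ(b_i/K_i) = 2.90/0.00536 + 2.78/85.9 + 9.90/29.1 + 11.0/0.0702 = 698.1 d.
K_eq = L / Σ(b_i/K_i) = 26.58 / 698.1 = 0.03807 m/day.
Q = K_eq · A · (Δh/L) = 0.03807 × 274 × (11.5/26.58) = 4.514 m³/day.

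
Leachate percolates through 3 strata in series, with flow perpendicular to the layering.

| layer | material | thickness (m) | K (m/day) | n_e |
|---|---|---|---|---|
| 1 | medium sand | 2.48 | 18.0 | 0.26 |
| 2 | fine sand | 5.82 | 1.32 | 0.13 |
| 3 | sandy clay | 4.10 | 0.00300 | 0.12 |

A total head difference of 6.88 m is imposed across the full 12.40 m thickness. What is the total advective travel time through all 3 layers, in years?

With flow normal to the layers, continuity requires the same specific discharge q through every layer.
Σ(b_i/K_i) = 2.48/18.0 + 5.82/1.32 + 4.10/0.00300 = 1371 d.
q = Δh / Σ(b_i/K_i) = 6.88 / 1371 = 0.005017 m/day.
In each layer the seepage velocity is v_i = q/n_i, so the layer transit time is t_i = b_i·n_i / q:
  layer 1 (medium sand): t_1 = 2.48 × 0.26 / 0.005017 = 128.5 d
  layer 2 (fine sand): t_2 = 5.82 × 0.13 / 0.005017 = 150.8 d
  layer 3 (sandy clay): t_3 = 4.10 × 0.12 / 0.005017 = 98.06 d
Total t = Σ t_i = 377.4 days = 1.033 years.

1.03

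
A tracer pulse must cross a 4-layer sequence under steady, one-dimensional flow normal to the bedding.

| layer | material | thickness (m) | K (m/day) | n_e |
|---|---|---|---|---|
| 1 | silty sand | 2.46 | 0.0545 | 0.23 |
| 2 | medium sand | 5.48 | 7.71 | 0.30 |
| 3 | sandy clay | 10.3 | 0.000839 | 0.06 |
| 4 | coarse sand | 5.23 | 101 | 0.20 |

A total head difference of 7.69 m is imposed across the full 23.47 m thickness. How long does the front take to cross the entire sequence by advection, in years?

17.0

With flow normal to the layers, continuity requires the same specific discharge q through every layer.
Σ(b_i/K_i) = 2.46/0.0545 + 5.48/7.71 + 10.3/0.000839 + 5.23/101 = 12322 d.
q = Δh / Σ(b_i/K_i) = 7.69 / 12322 = 0.0006241 m/day.
In each layer the seepage velocity is v_i = q/n_i, so the layer transit time is t_i = b_i·n_i / q:
  layer 1 (silty sand): t_1 = 2.46 × 0.23 / 0.0006241 = 906.6 d
  layer 2 (medium sand): t_2 = 5.48 × 0.30 / 0.0006241 = 2634 d
  layer 3 (sandy clay): t_3 = 10.3 × 0.06 / 0.0006241 = 990.3 d
  layer 4 (coarse sand): t_4 = 5.23 × 0.20 / 0.0006241 = 1676 d
Total t = Σ t_i = 6207 days = 16.99 years.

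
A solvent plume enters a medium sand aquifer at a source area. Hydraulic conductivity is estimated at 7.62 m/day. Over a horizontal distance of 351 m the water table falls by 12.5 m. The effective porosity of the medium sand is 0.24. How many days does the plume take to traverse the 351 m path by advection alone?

Hydraulic gradient i = Δh / L = 12.5 / 351 = 0.03561.
Darcy flux q = K · i = 7.620 × 0.03561 = 0.2714 m/day.
Seepage velocity v = q / n_e = 0.2714 / 0.24 = 1.131 m/day.
Travel time t = L / v = 351 / 1.131 = 310.4 days.

310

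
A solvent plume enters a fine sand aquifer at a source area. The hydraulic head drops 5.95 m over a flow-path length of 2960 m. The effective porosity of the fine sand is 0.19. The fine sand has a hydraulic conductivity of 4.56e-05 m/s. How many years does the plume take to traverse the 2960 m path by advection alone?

194

Convert K: 4.56e-05 m/s × 86400 = 3.940 m/day.
Hydraulic gradient i = Δh / L = 5.95 / 2960 = 0.002010.
Darcy flux q = K · i = 3.940 × 0.002010 = 0.007920 m/day.
Seepage velocity v = q / n_e = 0.007920 / 0.19 = 0.04168 m/day.
Travel time t = L / v = 2960 / 0.04168 = 71014 days = 194.4 years.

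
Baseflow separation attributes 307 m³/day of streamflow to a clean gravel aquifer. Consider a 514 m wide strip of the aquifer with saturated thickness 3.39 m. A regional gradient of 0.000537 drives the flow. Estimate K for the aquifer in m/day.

328

Cross-sectional area A = 514 × 3.39 = 1742 m².
Hydraulic gradient i = 0.000537.
From Q = K·A·i, K = Q / (A·i) = 307 / (1742 × 0.0005370) = 328.1 m/day.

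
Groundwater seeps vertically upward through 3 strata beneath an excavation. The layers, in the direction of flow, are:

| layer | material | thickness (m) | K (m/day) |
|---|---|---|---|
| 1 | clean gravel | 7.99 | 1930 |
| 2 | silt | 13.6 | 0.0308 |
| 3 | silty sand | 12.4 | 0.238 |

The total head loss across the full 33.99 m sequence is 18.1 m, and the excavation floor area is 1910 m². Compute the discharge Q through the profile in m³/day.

Flow is perpendicular to layering, so the layers act in series and the equivalent K is the thickness-weighted harmonic mean.
Total thickness L = 7.99 + 13.6 + 12.4 = 33.99 m.
Σ(b_i/K_i) = 7.99/1930 + 13.6/0.0308 + 12.4/0.238 = 493.7 d.
K_eq = L / Σ(b_i/K_i) = 33.99 / 493.7 = 0.06885 m/day.
Q = K_eq · A · (Δh/L) = 0.06885 × 1910 × (18.1/33.99) = 70.03 m³/day.

70.0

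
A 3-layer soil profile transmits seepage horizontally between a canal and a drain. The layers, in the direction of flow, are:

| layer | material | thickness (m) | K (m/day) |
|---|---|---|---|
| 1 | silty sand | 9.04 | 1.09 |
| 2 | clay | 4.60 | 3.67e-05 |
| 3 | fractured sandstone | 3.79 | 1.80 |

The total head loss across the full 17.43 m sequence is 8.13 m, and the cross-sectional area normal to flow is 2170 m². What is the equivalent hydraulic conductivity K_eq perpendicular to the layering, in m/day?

Flow is perpendicular to layering, so the layers act in series and the equivalent K is the thickness-weighted harmonic mean.
Total thickness L = 9.04 + 4.60 + 3.79 = 17.43 m.
Σ(b_i/K_i) = 9.04/1.09 + 4.60/3.67e-05 + 3.79/1.80 = 1.254e+05 d.
K_eq = L / Σ(b_i/K_i) = 17.43 / 1.254e+05 = 0.0001390 m/day.

0.000139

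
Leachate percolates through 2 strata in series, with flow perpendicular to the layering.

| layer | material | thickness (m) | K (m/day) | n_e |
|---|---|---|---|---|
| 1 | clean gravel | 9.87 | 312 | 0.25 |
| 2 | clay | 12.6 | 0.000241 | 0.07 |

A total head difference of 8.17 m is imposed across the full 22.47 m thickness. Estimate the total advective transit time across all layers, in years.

With flow normal to the layers, continuity requires the same specific discharge q through every layer.
Σ(b_i/K_i) = 9.87/312 + 12.6/0.000241 = 52282 d.
q = Δh / Σ(b_i/K_i) = 8.17 / 52282 = 0.0001563 m/day.
In each layer the seepage velocity is v_i = q/n_i, so the layer transit time is t_i = b_i·n_i / q:
  layer 1 (clean gravel): t_1 = 9.87 × 0.25 / 0.0001563 = 15790 d
  layer 2 (clay): t_2 = 12.6 × 0.07 / 0.0001563 = 5644 d
Total t = Σ t_i = 21434 days = 58.68 years.

58.7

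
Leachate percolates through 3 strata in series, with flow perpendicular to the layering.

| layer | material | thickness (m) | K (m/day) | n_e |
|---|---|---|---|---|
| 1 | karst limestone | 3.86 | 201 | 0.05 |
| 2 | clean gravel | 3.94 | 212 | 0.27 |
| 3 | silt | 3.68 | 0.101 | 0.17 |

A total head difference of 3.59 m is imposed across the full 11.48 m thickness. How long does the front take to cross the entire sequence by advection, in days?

19.1

With flow normal to the layers, continuity requires the same specific discharge q through every layer.
Σ(b_i/K_i) = 3.86/201 + 3.94/212 + 3.68/0.101 = 36.47 d.
q = Δh / Σ(b_i/K_i) = 3.59 / 36.47 = 0.09843 m/day.
In each layer the seepage velocity is v_i = q/n_i, so the layer transit time is t_i = b_i·n_i / q:
  layer 1 (karst limestone): t_1 = 3.86 × 0.05 / 0.09843 = 1.961 d
  layer 2 (clean gravel): t_2 = 3.94 × 0.27 / 0.09843 = 10.81 d
  layer 3 (silt): t_3 = 3.68 × 0.17 / 0.09843 = 6.356 d
Total t = Σ t_i = 19.12 days.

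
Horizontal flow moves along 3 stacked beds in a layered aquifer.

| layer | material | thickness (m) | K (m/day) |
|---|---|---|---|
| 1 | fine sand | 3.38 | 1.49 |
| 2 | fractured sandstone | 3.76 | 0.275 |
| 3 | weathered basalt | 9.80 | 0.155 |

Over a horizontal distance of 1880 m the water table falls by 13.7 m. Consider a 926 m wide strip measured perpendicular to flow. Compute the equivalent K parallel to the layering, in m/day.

Flow is parallel to layering, so each bed carries its own Darcy discharge and the transmissivities add.
Σ(K_i·b_i) = 1.49×3.38 + 0.275×3.76 + 0.155×9.80 = 7.589 m²/day.
Total thickness b = 16.94 m, so K_eq = Σ(K_i·b_i)/b = 0.4480 m/day.

0.448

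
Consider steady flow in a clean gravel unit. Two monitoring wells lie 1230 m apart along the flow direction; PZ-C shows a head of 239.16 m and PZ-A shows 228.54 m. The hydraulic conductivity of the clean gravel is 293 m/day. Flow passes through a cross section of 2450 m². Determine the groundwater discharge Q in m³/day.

Hydraulic gradient i = (239.16 − 228.54) / 1230 = 10.62 / 1230 = 0.008634.
Darcy's law: Q = K · A · i = 293.0 × 2450 × 0.008634 = 6198 m³/day.

6200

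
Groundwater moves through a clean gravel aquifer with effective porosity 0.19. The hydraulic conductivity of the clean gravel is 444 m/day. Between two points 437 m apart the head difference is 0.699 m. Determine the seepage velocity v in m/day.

3.74

Hydraulic gradient i = Δh / L = 0.699 / 437 = 0.001600.
Darcy flux q = K · i = 444.0 × 0.001600 = 0.7102 m/day.
Seepage velocity v = q / n_e = 0.7102 / 0.19 = 3.738 m/day.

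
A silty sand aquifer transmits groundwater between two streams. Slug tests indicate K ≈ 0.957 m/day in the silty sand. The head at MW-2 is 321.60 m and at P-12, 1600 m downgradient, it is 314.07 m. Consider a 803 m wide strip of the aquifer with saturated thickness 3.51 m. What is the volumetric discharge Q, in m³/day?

Cross-sectional area A = 803 × 3.51 = 2819 m².
Hydraulic gradient i = (321.60 − 314.07) / 1600 = 7.53 / 1600 = 0.004706.
Darcy's law: Q = K · A · i = 0.9570 × 2819 × 0.004706 = 12.69 m³/day.

12.7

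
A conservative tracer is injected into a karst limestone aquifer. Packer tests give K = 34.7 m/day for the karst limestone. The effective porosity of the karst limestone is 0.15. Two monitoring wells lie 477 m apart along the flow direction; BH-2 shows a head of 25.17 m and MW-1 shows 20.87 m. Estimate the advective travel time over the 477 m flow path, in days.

229

Hydraulic gradient i = (25.17 − 20.87) / 477 = 4.3 / 477 = 0.009015.
Darcy flux q = K · i = 34.70 × 0.009015 = 0.3128 m/day.
Seepage velocity v = q / n_e = 0.3128 / 0.15 = 2.085 m/day.
Travel time t = L / v = 477 / 2.085 = 228.7 days.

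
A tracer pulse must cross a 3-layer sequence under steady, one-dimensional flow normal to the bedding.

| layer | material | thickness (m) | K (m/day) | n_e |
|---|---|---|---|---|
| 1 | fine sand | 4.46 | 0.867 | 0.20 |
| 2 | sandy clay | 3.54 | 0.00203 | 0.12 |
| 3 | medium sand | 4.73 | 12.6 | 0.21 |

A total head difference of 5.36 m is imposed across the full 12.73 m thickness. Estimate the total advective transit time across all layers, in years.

With flow normal to the layers, continuity requires the same specific discharge q through every layer.
Σ(b_i/K_i) = 4.46/0.867 + 3.54/0.00203 + 4.73/12.6 = 1749 d.
q = Δh / Σ(b_i/K_i) = 5.36 / 1749 = 0.003064 m/day.
In each layer the seepage velocity is v_i = q/n_i, so the layer transit time is t_i = b_i·n_i / q:
  layer 1 (fine sand): t_1 = 4.46 × 0.20 / 0.003064 = 291.1 d
  layer 2 (sandy clay): t_2 = 3.54 × 0.12 / 0.003064 = 138.6 d
  layer 3 (medium sand): t_3 = 4.73 × 0.21 / 0.003064 = 324.2 d
Total t = Σ t_i = 754.0 days = 2.064 years.

2.06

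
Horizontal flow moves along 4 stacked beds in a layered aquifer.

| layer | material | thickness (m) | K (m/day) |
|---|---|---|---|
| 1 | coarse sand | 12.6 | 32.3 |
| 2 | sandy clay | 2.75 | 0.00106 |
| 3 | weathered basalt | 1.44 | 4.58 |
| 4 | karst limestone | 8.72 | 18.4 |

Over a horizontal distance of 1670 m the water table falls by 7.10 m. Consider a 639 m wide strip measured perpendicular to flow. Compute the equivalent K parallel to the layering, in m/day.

22.5

Flow is parallel to layering, so each bed carries its own Darcy discharge and the transmissivities add.
Σ(K_i·b_i) = 32.3×12.6 + 0.00106×2.75 + 4.58×1.44 + 18.4×8.72 = 574.0 m²/day.
Total thickness b = 25.51 m, so K_eq = Σ(K_i·b_i)/b = 22.50 m/day.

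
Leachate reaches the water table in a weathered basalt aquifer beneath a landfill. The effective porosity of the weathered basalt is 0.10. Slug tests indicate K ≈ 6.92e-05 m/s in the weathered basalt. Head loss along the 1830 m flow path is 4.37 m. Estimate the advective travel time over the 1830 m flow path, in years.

Convert K: 6.92e-05 m/s × 86400 = 5.979 m/day.
Hydraulic gradient i = Δh / L = 4.37 / 1830 = 0.002388.
Darcy flux q = K · i = 5.979 × 0.002388 = 0.01428 m/day.
Seepage velocity v = q / n_e = 0.01428 / 0.10 = 0.1428 m/day.
Travel time t = L / v = 1830 / 0.1428 = 12817 days = 35.09 years.

35.1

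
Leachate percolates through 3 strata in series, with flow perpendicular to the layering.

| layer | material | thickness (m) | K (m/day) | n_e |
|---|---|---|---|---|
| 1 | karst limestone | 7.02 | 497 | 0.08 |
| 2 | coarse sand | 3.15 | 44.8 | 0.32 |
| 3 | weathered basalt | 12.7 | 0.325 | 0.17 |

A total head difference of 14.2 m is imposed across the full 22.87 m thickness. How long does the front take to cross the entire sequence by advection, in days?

With flow normal to the layers, continuity requires the same specific discharge q through every layer.
Σ(b_i/K_i) = 7.02/497 + 3.15/44.8 + 12.7/0.325 = 39.16 d.
q = Δh / Σ(b_i/K_i) = 14.2 / 39.16 = 0.3626 m/day.
In each layer the seepage velocity is v_i = q/n_i, so the layer transit time is t_i = b_i·n_i / q:
  layer 1 (karst limestone): t_1 = 7.02 × 0.08 / 0.3626 = 1.549 d
  layer 2 (coarse sand): t_2 = 3.15 × 0.32 / 0.3626 = 2.780 d
  layer 3 (weathered basalt): t_3 = 12.7 × 0.17 / 0.3626 = 5.954 d
Total t = Σ t_i = 10.28 days.

10.3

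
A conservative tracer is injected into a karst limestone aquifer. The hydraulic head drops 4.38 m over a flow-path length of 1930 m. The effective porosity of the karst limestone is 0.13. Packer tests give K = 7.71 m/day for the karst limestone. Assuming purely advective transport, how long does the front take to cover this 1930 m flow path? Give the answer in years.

Hydraulic gradient i = Δh / L = 4.38 / 1930 = 0.002269.
Darcy flux q = K · i = 7.710 × 0.002269 = 0.01750 m/day.
Seepage velocity v = q / n_e = 0.01750 / 0.13 = 0.1346 m/day.
Travel time t = L / v = 1930 / 0.1346 = 14339 days = 39.26 years.

39.3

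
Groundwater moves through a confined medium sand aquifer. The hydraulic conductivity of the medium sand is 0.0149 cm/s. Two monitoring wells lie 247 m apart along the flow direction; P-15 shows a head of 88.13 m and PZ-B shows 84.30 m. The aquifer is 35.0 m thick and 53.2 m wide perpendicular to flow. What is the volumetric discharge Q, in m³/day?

Convert K: 0.0149 cm/s × 864 = 12.87 m/day.
Cross-sectional area A = 53.2 × 35.0 = 1862 m².
Hydraulic gradient i = (88.13 − 84.30) / 247 = 3.83 / 247 = 0.01551.
Darcy's law: Q = K · A · i = 12.87 × 1862 × 0.01551 = 371.7 m³/day.

372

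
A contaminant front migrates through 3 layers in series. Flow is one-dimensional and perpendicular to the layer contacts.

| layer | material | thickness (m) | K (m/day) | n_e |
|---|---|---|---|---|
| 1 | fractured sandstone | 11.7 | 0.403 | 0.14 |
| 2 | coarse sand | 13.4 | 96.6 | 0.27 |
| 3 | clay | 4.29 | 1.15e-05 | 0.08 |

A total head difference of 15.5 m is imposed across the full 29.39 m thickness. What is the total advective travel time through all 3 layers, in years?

With flow normal to the layers, continuity requires the same specific discharge q through every layer.
Σ(b_i/K_i) = 11.7/0.403 + 13.4/96.6 + 4.29/1.15e-05 = 3.731e+05 d.
q = Δh / Σ(b_i/K_i) = 15.5 / 3.731e+05 = 4.155e-05 m/day.
In each layer the seepage velocity is v_i = q/n_i, so the layer transit time is t_i = b_i·n_i / q:
  layer 1 (fractured sandstone): t_1 = 11.7 × 0.14 / 4.155e-05 = 39425 d
  layer 2 (coarse sand): t_2 = 13.4 × 0.27 / 4.155e-05 = 87082 d
  layer 3 (clay): t_3 = 4.29 × 0.08 / 4.155e-05 = 8261 d
Total t = Σ t_i = 1.348e+05 days = 369.0 years.

369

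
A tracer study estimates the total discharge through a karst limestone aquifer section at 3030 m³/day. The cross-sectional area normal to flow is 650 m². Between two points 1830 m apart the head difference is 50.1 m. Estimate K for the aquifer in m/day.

170

Hydraulic gradient i = Δh / L = 50.1 / 1830 = 0.02738.
From Q = K·A·i, K = Q / (A·i) = 3030 / (650.0 × 0.02738) = 170.3 m/day.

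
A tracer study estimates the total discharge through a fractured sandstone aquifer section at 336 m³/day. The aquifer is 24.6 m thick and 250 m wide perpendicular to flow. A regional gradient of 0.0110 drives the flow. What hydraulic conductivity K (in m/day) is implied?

Cross-sectional area A = 250 × 24.6 = 6150 m².
Hydraulic gradient i = 0.0110.
From Q = K·A·i, K = Q / (A·i) = 336 / (6150 × 0.01100) = 4.967 m/day.

4.97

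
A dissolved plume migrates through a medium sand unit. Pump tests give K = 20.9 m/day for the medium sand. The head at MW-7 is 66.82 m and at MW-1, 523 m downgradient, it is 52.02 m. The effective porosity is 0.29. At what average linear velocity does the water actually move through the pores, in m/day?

2.04

Hydraulic gradient i = (66.82 − 52.02) / 523 = 14.8 / 523 = 0.02830.
Darcy flux q = K · i = 20.90 × 0.02830 = 0.5914 m/day.
Seepage velocity v = q / n_e = 0.5914 / 0.29 = 2.039 m/day.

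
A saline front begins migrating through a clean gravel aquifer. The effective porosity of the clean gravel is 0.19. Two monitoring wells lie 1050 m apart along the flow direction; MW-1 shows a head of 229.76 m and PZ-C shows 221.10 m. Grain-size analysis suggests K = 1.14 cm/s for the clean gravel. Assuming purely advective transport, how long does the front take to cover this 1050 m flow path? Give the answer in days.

Convert K: 1.14 cm/s × 864 = 985.0 m/day.
Hydraulic gradient i = (229.76 − 221.10) / 1050 = 8.66 / 1050 = 0.008248.
Darcy flux q = K · i = 985.0 × 0.008248 = 8.124 m/day.
Seepage velocity v = q / n_e = 8.124 / 0.19 = 42.76 m/day.
Travel time t = L / v = 1050 / 42.76 = 24.56 days.

24.6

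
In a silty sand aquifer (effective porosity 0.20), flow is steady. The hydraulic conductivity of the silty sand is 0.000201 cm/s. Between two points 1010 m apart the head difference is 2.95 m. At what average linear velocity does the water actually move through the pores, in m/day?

Convert K: 0.000201 cm/s × 864 = 0.1737 m/day.
Hydraulic gradient i = Δh / L = 2.95 / 1010 = 0.002921.
Darcy flux q = K · i = 0.1737 × 0.002921 = 0.0005072 m/day.
Seepage velocity v = q / n_e = 0.0005072 / 0.20 = 0.002536 m/day.

0.00254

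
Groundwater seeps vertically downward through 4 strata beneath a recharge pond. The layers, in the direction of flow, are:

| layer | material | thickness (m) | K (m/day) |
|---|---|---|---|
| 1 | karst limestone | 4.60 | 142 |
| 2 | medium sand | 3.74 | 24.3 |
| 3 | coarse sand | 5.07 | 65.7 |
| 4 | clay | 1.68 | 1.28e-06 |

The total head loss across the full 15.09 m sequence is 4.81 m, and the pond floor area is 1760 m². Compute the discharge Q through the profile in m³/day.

0.00645

Flow is perpendicular to layering, so the layers act in series and the equivalent K is the thickness-weighted harmonic mean.
Total thickness L = 4.60 + 3.74 + 5.07 + 1.68 = 15.09 m.
Σ(b_i/K_i) = 4.60/142 + 3.74/24.3 + 5.07/65.7 + 1.68/1.28e-06 = 1.313e+06 d.
K_eq = L / Σ(b_i/K_i) = 15.09 / 1.313e+06 = 1.150e-05 m/day.
Q = K_eq · A · (Δh/L) = 1.150e-05 × 1760 × (4.81/15.09) = 0.006450 m³/day.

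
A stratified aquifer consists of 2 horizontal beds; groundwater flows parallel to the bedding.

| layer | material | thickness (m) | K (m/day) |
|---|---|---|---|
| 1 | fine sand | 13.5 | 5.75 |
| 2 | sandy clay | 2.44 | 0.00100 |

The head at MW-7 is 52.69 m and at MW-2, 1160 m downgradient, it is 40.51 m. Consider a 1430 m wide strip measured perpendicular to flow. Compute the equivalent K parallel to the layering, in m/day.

Flow is parallel to layering, so each bed carries its own Darcy discharge and the transmissivities add.
Σ(K_i·b_i) = 5.75×13.5 + 0.00100×2.44 = 77.63 m²/day.
Total thickness b = 15.94 m, so K_eq = Σ(K_i·b_i)/b = 4.870 m/day.

4.87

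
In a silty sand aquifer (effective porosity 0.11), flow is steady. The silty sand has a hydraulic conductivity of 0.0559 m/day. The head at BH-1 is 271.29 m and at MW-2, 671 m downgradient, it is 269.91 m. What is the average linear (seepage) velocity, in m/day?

Hydraulic gradient i = (271.29 − 269.91) / 671 = 1.38 / 671 = 0.002057.
Darcy flux q = K · i = 0.05590 × 0.002057 = 0.0001150 m/day.
Seepage velocity v = q / n_e = 0.0001150 / 0.11 = 0.001045 m/day.

0.00105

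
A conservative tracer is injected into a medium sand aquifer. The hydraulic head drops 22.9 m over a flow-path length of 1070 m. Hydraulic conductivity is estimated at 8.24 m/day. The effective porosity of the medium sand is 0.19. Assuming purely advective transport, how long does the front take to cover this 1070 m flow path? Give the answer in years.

Hydraulic gradient i = Δh / L = 22.9 / 1070 = 0.02140.
Darcy flux q = K · i = 8.240 × 0.02140 = 0.1764 m/day.
Seepage velocity v = q / n_e = 0.1764 / 0.19 = 0.9282 m/day.
Travel time t = L / v = 1070 / 0.9282 = 1153 days = 3.156 years.

3.16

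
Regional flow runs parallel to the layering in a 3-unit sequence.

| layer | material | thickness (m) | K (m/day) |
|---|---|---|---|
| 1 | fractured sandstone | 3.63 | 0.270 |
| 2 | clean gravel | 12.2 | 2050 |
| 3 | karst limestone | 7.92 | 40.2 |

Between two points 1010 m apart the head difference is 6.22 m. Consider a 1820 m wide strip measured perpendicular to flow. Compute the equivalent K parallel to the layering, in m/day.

1070

Flow is parallel to layering, so each bed carries its own Darcy discharge and the transmissivities add.
Σ(K_i·b_i) = 0.270×3.63 + 2050×12.2 + 40.2×7.92 = 25329 m²/day.
Total thickness b = 23.75 m, so K_eq = Σ(K_i·b_i)/b = 1066 m/day.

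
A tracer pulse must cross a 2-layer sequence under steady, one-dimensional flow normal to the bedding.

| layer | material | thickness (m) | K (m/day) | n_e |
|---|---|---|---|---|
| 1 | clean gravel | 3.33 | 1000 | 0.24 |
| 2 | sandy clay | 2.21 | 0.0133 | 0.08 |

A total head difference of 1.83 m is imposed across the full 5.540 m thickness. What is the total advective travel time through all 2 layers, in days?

With flow normal to the layers, continuity requires the same specific discharge q through every layer.
Σ(b_i/K_i) = 3.33/1000 + 2.21/0.0133 = 166.2 d.
q = Δh / Σ(b_i/K_i) = 1.83 / 166.2 = 0.01101 m/day.
In each layer the seepage velocity is v_i = q/n_i, so the layer transit time is t_i = b_i·n_i / q:
  layer 1 (clean gravel): t_1 = 3.33 × 0.24 / 0.01101 = 72.57 d
  layer 2 (sandy clay): t_2 = 2.21 × 0.08 / 0.01101 = 16.05 d
Total t = Σ t_i = 88.62 days.

88.6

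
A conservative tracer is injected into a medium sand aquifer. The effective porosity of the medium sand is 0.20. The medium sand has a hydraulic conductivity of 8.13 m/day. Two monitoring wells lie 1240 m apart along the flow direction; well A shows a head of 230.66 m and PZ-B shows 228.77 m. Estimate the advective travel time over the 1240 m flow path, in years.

54.8

Hydraulic gradient i = (230.66 − 228.77) / 1240 = 1.89 / 1240 = 0.001524.
Darcy flux q = K · i = 8.130 × 0.001524 = 0.01239 m/day.
Seepage velocity v = q / n_e = 0.01239 / 0.20 = 0.06196 m/day.
Travel time t = L / v = 1240 / 0.06196 = 20013 days = 54.79 years.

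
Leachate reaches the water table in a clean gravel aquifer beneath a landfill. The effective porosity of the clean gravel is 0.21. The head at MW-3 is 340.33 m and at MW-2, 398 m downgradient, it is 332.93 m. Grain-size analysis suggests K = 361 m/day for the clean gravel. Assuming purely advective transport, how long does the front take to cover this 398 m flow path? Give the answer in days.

12.5

Hydraulic gradient i = (340.33 − 332.93) / 398 = 7.4 / 398 = 0.01859.
Darcy flux q = K · i = 361.0 × 0.01859 = 6.712 m/day.
Seepage velocity v = q / n_e = 6.712 / 0.21 = 31.96 m/day.
Travel time t = L / v = 398 / 31.96 = 12.45 days.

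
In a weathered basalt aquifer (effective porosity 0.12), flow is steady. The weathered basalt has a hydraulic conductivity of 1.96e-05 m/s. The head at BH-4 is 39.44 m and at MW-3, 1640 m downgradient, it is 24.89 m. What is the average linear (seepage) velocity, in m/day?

0.125

Convert K: 1.96e-05 m/s × 86400 = 1.693 m/day.
Hydraulic gradient i = (39.44 − 24.89) / 1640 = 14.55 / 1640 = 0.008872.
Darcy flux q = K · i = 1.693 × 0.008872 = 0.01502 m/day.
Seepage velocity v = q / n_e = 0.01502 / 0.12 = 0.1252 m/day.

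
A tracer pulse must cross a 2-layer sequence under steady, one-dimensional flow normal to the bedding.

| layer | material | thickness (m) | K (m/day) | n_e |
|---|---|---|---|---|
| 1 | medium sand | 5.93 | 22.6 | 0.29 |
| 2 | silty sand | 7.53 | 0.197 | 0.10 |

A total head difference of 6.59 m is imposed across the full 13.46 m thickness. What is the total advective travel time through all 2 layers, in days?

14.4

With flow normal to the layers, continuity requires the same specific discharge q through every layer.
Σ(b_i/K_i) = 5.93/22.6 + 7.53/0.197 = 38.49 d.
q = Δh / Σ(b_i/K_i) = 6.59 / 38.49 = 0.1712 m/day.
In each layer the seepage velocity is v_i = q/n_i, so the layer transit time is t_i = b_i·n_i / q:
  layer 1 (medium sand): t_1 = 5.93 × 0.29 / 0.1712 = 10.04 d
  layer 2 (silty sand): t_2 = 7.53 × 0.10 / 0.1712 = 4.398 d
Total t = Σ t_i = 14.44 days.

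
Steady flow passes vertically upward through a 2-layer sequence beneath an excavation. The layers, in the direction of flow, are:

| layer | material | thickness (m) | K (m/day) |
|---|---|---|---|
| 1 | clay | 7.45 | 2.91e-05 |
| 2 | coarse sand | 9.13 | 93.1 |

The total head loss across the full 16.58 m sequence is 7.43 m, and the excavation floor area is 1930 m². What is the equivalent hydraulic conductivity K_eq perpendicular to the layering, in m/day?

Flow is perpendicular to layering, so the layers act in series and the equivalent K is the thickness-weighted harmonic mean.
Total thickness L = 7.45 + 9.13 = 16.58 m.
Σ(b_i/K_i) = 7.45/2.91e-05 + 9.13/93.1 = 2.560e+05 d.
K_eq = L / Σ(b_i/K_i) = 16.58 / 2.560e+05 = 6.476e-05 m/day.

6.48e-05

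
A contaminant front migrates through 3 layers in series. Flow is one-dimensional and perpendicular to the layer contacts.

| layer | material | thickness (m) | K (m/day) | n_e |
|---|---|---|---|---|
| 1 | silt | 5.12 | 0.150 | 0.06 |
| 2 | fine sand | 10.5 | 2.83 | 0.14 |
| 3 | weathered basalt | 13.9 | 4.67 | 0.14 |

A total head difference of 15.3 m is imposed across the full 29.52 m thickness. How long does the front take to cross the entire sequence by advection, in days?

With flow normal to the layers, continuity requires the same specific discharge q through every layer.
Σ(b_i/K_i) = 5.12/0.150 + 10.5/2.83 + 13.9/4.67 = 40.82 d.
q = Δh / Σ(b_i/K_i) = 15.3 / 40.82 = 0.3748 m/day.
In each layer the seepage velocity is v_i = q/n_i, so the layer transit time is t_i = b_i·n_i / q:
  layer 1 (silt): t_1 = 5.12 × 0.06 / 0.3748 = 0.8196 d
  layer 2 (fine sand): t_2 = 10.5 × 0.14 / 0.3748 = 3.922 d
  layer 3 (weathered basalt): t_3 = 13.9 × 0.14 / 0.3748 = 5.192 d
Total t = Σ t_i = 9.933 days.

9.93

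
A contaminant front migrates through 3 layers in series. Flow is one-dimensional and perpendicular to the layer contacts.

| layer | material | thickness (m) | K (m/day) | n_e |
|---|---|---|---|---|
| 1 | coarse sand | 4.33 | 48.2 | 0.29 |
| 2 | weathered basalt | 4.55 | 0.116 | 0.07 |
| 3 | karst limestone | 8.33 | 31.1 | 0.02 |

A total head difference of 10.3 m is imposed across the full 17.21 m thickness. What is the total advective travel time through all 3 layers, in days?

With flow normal to the layers, continuity requires the same specific discharge q through every layer.
Σ(b_i/K_i) = 4.33/48.2 + 4.55/0.116 + 8.33/31.1 = 39.58 d.
q = Δh / Σ(b_i/K_i) = 10.3 / 39.58 = 0.2602 m/day.
In each layer the seepage velocity is v_i = q/n_i, so the layer transit time is t_i = b_i·n_i / q:
  layer 1 (coarse sand): t_1 = 4.33 × 0.29 / 0.2602 = 4.826 d
  layer 2 (weathered basalt): t_2 = 4.55 × 0.07 / 0.2602 = 1.224 d
  layer 3 (karst limestone): t_3 = 8.33 × 0.02 / 0.2602 = 0.6402 d
Total t = Σ t_i = 6.690 days.

6.69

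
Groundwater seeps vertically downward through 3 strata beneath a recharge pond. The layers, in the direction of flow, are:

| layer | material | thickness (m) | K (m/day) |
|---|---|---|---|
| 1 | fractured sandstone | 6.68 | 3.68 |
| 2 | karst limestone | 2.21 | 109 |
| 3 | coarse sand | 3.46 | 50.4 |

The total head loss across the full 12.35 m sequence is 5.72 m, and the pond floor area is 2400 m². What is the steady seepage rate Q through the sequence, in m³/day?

Flow is perpendicular to layering, so the layers act in series and the equivalent K is the thickness-weighted harmonic mean.
Total thickness L = 6.68 + 2.21 + 3.46 = 12.35 m.
Σ(b_i/K_i) = 6.68/3.68 + 2.21/109 + 3.46/50.4 = 1.904 d.
K_eq = L / Σ(b_i/K_i) = 12.35 / 1.904 = 6.486 m/day.
Q = K_eq · A · (Δh/L) = 6.486 × 2400 × (5.72/12.35) = 7210 m³/day.

7210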